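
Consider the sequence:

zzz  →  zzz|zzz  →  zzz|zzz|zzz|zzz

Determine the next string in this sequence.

s(k+1) = s(k)·|·s(k) — each term doubles the last with '|' between the halves.
One more doubling of zzz|zzz|zzz|zzz gives the answer.

zzz|zzz|zzz|zzz|zzz|zzz|zzz|zzz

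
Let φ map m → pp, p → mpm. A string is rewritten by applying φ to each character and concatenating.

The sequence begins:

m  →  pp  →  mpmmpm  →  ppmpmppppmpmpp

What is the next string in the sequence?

Rewriting the 14 symbols of ppmpmppppmpmpp one by one yields mpm mpm pp mpm pp mpm mpm mpm mpm pp mpm pp mpm mpm; concatenated:

mpmmpmppmpmppmpmmpmmpmmpmppmpmppmpmmpm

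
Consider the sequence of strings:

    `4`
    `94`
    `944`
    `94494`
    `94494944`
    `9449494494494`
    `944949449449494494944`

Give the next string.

Each term (from the third on) is the previous term followed by the one before it: term 3 = 94·4 = 944.
So term 8 is 944949449449494494944·9449494494494.

9449494494494944949449449494494494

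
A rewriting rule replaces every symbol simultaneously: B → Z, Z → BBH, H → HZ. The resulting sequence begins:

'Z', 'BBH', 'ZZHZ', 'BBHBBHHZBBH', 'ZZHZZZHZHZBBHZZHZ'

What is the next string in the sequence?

BBHBBHHZBBHBBHBBHHZBBHHZBBHZZHZBBHBBHHZBBH

Applying the rule to each of the 17 symbols of ZZHZZZHZHZBBHZZHZ gives the pieces BBH BBH HZ BBH BBH BBH HZ BBH HZ BBH Z Z HZ BBH BBH HZ BBH, which concatenate to the answer.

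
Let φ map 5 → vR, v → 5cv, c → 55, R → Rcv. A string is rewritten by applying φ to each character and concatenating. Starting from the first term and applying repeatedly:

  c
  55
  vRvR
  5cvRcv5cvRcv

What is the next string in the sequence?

vR555cvRcv555cvvR555cvRcv555cv

Expanding 5cvRcv5cvRcv: 5→vR, c→55, v→5cv, R→Rcv, c→55, v→5cv, 5→vR, c→55, v→5cv, R→Rcv, c→55, v→5cv. Concatenated: vR 55 5cv Rcv 55 5cv vR 55 5cv Rcv 55 5cv.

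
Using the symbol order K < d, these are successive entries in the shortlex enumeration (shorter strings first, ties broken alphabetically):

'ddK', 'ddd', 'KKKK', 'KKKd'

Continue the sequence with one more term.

KKdK

Treat KKKd as a base-2 numeral over the given alphabet and add one, carrying through any trailing d's.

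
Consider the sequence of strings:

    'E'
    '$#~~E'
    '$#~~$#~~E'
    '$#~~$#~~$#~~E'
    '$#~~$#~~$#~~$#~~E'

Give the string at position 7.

$#~~$#~~$#~~$#~~$#~~$#~~E

Every step adds $#~~ at the front: s(k+1) = $#~~·s(k).
From $#~~$#~~$#~~$#~~E, 2 further steps: $#~~$#~~$#~~$#~~E → $#~~$#~~$#~~$#~~$#~~E → (answer).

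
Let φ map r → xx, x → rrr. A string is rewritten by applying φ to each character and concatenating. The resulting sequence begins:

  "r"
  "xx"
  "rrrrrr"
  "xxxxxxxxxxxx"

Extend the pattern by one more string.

rrrrrrrrrrrrrrrrrrrrrrrrrrrrrrrrrrrr

Apply φ to xxxxxxxxxxxx symbol by symbol: x→rrr, x→rrr, x→rrr, x→rrr, x→rrr, x→rrr, x→rrr, x→rrr, x→rrr, x→rrr, x→rrr, x→rrr; joined: rrr rrr rrr rrr rrr rrr rrr rrr rrr rrr rrr rrr.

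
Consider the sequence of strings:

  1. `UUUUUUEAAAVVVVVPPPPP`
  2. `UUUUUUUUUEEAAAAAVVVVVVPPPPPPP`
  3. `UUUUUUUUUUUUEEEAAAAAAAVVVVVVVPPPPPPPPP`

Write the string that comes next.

UUUUUUUUUUUUUUUEEEEAAAAAAAAAVVVVVVVVPPPPPPPPPPP

Term n consists of 3n U's, followed by n-1 E's, followed by 2n-1 A's, followed by n+3 V's, followed by 2n+1 P's, where the shown terms are n = 2, 3, 4.
For the next term, n = 5, so the run lengths are 15, 4, 9, 8, 11.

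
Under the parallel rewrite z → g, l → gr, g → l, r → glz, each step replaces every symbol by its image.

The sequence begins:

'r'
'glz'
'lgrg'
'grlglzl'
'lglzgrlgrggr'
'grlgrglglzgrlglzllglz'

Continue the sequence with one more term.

Applying the rule to each of the 21 symbols of grlgrglglzgrlglzllglz gives the pieces l glz gr l glz l gr l gr g l glz gr l gr g gr gr l gr g, which concatenate to the answer.

lglzgrlglzlgrlgrglglzgrlgrggrgrlgrg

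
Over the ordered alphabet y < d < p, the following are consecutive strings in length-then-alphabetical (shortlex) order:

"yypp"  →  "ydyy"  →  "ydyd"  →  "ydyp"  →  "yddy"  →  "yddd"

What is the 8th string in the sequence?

ydpy

Advancing 2 positions from yddd through yddd → yddp reaches term 8.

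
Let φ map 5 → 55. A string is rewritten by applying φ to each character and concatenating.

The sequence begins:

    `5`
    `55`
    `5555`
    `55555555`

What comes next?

5555555555555555

Apply φ to 55555555 symbol by symbol: 5→55, 5→55, 5→55, 5→55, 5→55, 5→55, 5→55, 5→55; joined: 55 55 55 55 55 55 55 55.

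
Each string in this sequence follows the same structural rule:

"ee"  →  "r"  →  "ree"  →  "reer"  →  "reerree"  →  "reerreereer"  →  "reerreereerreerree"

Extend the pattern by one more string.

reerreereerreerreereerreereer

This is a Fibonacci-style word recurrence s(k) = s(k−1)·s(k−2): e.g. r·ee = ree.
The next term joins reerreereerreerree and reerreereer.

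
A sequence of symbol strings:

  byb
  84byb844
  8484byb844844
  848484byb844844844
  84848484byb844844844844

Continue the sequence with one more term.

s(k+1) = 84·s(k)·844, so each term gains 84 as a prefix and 844 as a suffix.
Applying this once more to 84848484byb844844844844:

8484848484byb844844844844844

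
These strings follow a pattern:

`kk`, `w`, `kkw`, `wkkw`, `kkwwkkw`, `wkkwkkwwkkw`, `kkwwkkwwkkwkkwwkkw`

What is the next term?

Each term (from the third on) is the two preceding terms concatenated in order: term 3 = kk·w = kkw.
The next term joins wkkwkkwwkkw and kkwwkkwwkkwkkwwkkw.

wkkwkkwwkkwkkwwkkwwkkwkkwwkkw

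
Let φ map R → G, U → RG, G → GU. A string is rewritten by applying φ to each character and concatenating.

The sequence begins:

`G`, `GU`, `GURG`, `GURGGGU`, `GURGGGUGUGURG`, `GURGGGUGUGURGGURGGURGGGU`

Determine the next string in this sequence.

Rewriting the 24 symbols of GURGGGUGUGURGGURGGURGGGU one by one yields GU RG G GU GU GU RG GU RG GU RG G GU GU RG G GU GU RG G GU GU GU RG; concatenated:

GURGGGUGUGURGGURGGURGGGUGURGGGUGURGGGUGUGURG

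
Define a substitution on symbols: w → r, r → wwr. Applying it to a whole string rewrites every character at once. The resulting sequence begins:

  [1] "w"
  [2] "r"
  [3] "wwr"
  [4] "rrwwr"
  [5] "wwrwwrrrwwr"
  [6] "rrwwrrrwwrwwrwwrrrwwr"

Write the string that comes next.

Replace each of the 21 characters of rrwwrrrwwrwwrwwrrrwwr in place — wwr wwr r r wwr wwr wwr r r wwr r r wwr r r wwr wwr wwr r r wwr — and concatenate.

wwrwwrrrwwrwwrwwrrrwwrrrwwrrrwwrwwrwwrrrwwr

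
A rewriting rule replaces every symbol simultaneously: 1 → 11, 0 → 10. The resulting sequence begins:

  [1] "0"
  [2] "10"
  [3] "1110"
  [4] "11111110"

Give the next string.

Expanding 11111110: 1→11, 1→11, 1→11, 1→11, 1→11, 1→11, 1→11, 0→10. Concatenated: 11 11 11 11 11 11 11 10.

1111111111111110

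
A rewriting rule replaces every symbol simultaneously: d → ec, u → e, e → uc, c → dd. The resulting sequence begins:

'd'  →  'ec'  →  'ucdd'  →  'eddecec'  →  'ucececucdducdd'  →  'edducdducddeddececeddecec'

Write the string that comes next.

Replace each of the 25 characters of edducdducddeddececeddecec in place — uc ec ec e dd ec ec e dd ec ec uc ec ec uc dd uc dd uc ec ec uc dd uc dd — and concatenate.

ucececeddececeddececucececucdducdducececucdducdd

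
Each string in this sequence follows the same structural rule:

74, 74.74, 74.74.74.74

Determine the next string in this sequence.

Each string is two copies of the previous one joined by '.'.
Doubling 74.74.74.74 with '.' between the halves:

74.74.74.74.74.74.74.74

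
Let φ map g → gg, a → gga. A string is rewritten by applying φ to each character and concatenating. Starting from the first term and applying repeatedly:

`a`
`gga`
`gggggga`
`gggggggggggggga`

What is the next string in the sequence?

Replace each of the 15 characters of gggggggggggggga in place — gg gg gg gg gg gg gg gg gg gg gg gg gg gg gga — and concatenate.

gggggggggggggggggggggggggggggga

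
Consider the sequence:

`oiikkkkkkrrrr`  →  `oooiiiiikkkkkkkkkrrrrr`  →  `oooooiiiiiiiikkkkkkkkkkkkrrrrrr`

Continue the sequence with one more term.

Reading off run lengths: o runs 1, 3, 5; i runs 2, 5, 8; k runs 6, 9, 12; r runs 4, 5, 6 — each is linear in n (n = 1, 2, …).
Setting n = 4 gives 7, 11, 15, 7 characters in each block.

oooooooiiiiiiiiiiikkkkkkkkkkkkkkkrrrrrrr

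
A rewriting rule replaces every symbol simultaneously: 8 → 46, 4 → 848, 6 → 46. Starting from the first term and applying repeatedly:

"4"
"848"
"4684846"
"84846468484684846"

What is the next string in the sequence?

46848468484684846468484684846468484684846

Applying the rule to each of the 17 symbols of 84846468484684846 gives the pieces 46 848 46 848 46 848 46 46 848 46 848 46 46 848 46 848 46, which concatenate to the answer.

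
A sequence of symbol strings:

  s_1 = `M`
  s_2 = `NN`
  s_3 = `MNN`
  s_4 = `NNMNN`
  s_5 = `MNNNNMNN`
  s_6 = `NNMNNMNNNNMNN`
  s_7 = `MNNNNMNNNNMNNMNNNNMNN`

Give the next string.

From term 3 onward, concatenate the second-to-last term with the last: M·NN = MNN, NN·MNN = NNMNN, …
Continuing: NNMNNMNNNNMNN · MNNNNMNNNNMNNMNNNNMNN gives term 8.

NNMNNMNNNNMNNMNNNNMNNNNMNNMNNNNMNN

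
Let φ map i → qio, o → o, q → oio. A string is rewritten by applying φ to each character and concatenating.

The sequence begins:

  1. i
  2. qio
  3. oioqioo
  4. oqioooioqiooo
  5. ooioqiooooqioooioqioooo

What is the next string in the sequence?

ooqioooioqiooooooioqiooooqioooioqiooooo

φ(ooioqiooooqioooioqioooo) expands symbol-by-symbol to o o qio o oio qio o o o o oio qio o o o qio o oio qio o o o o; joining the 23 pieces gives the next term.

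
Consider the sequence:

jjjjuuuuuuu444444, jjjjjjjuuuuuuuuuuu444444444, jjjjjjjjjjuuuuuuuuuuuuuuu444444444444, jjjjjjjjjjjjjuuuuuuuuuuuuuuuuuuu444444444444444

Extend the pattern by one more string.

Reading off run lengths: j runs 4, 7, 10, 13; u runs 7, 11, 15, 19; 4 runs 6, 9, 12, 15 — each is linear in n, where the shown terms are n = 2, 3, 4, 5.
For the next term, n = 6, so the run lengths are 16, 23, 18.

jjjjjjjjjjjjjjjjuuuuuuuuuuuuuuuuuuuuuuu444444444444444444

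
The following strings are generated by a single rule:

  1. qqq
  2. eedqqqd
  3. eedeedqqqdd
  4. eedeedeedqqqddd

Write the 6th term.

Each term wraps the previous one in eed on the left and d on the right.
From eedeedeedqqqddd, 2 further steps: eedeedeedqqqddd → eedeedeedeedqqqdddd → (answer).

eedeedeedeedeedqqqddddd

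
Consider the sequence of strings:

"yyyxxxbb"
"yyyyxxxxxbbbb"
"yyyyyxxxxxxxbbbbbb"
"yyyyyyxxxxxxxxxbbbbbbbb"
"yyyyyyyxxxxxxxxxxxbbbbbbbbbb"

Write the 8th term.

Each string has the form y^{n+2} x^{2n+1} b^{2n} (n = 1, 2, …).
At n = 8 the blocks have lengths 10, 17, 16.

yyyyyyyyyyxxxxxxxxxxxxxxxxxbbbbbbbbbbbbbbbb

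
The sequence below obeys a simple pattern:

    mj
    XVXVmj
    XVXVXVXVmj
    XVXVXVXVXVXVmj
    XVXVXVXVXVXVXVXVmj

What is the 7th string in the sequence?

XVXVXVXVXVXVXVXVXVXVXVXVmj

Every step adds XVXV at the front: s(k+1) = XVXV·s(k).
From XVXVXVXVXVXVXVXVmj, 2 further steps: XVXVXVXVXVXVXVXVmj → XVXVXVXVXVXVXVXVXVXVmj → (answer).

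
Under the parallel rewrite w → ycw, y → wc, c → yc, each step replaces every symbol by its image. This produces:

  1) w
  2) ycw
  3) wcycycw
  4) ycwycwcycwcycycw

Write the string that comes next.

Rewriting the 16 symbols of ycwycwcycwcycycw one by one yields wc yc ycw wc yc ycw yc wc yc ycw yc wc yc wc yc ycw; concatenated:

wcycycwwcycycwycwcycycwycwcycwcycycw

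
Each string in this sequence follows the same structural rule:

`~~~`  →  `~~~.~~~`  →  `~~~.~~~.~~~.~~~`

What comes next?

Every step duplicates the string with '.' between the halves.
Doubling ~~~.~~~.~~~.~~~ with '.' between the halves:

~~~.~~~.~~~.~~~.~~~.~~~.~~~.~~~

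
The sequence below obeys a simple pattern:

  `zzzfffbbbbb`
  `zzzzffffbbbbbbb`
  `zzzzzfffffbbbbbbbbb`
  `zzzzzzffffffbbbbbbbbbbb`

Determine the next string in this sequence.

Term n consists of n z's, followed by n f's, followed by 2n-1 b's, where the shown terms are n = 3, 4, 5, 6.
Setting n = 7 gives 7, 7, 13 characters in each block.

zzzzzzzfffffffbbbbbbbbbbbbb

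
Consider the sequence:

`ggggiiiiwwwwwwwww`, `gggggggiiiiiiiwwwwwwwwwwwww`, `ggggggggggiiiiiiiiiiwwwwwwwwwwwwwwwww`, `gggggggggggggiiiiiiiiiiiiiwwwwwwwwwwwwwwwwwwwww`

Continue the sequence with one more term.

The n-th term is 3n-2 g's then 3n-2 i's then 4n+1 w's, where the shown terms are n = 2, 3, 4, 5.
Setting n = 6 gives 16, 16, 25 characters in each block.

ggggggggggggggggiiiiiiiiiiiiiiiiwwwwwwwwwwwwwwwwwwwwwwwww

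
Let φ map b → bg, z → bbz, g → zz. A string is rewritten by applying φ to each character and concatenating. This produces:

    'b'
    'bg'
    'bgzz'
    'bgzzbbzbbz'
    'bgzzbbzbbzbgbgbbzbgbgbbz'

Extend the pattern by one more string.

φ(bgzzbbzbbzbgbgbbzbgbgbbz) expands symbol-by-symbol to bg zz bbz bbz bg bg bbz bg bg bbz bg zz bg zz bg bg bbz bg zz bg zz bg bg bbz; joining the 24 pieces gives the next term.

bgzzbbzbbzbgbgbbzbgbgbbzbgzzbgzzbgbgbbzbgzzbgzzbgbgbbz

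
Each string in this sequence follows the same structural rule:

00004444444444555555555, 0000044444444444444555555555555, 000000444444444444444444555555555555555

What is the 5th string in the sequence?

0000000044444444444444444444444444555555555555555555555

Term n consists of n+1 0's, followed by 4n-2 4's, followed by 3n 5's, where the shown terms are n = 3, 4, 5.
For term 5, n = 7, so the run lengths are 8, 26, 21.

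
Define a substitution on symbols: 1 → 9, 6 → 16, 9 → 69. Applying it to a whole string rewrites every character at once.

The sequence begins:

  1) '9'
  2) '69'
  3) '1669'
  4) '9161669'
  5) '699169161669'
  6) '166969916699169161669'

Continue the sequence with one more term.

9161669166969916166969916699169161669

Replace each of the 21 characters of 166969916699169161669 in place — 9 16 16 69 16 69 69 9 16 16 69 69 9 16 69 9 16 9 16 16 69 — and concatenate.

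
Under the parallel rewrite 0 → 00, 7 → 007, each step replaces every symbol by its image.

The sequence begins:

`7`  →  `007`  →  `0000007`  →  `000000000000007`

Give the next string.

φ(000000000000007) expands symbol-by-symbol to 00 00 00 00 00 00 00 00 00 00 00 00 00 00 007; joining the 15 pieces gives the next term.

0000000000000000000000000000007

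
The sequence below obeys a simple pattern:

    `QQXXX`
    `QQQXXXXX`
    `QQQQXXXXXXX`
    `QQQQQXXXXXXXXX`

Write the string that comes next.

QQQQQQXXXXXXXXXXX

Reading off run lengths: Q runs 2, 3, 4, 5; X runs 3, 5, 7, 9 — each is linear in n (n = 1, 2, …).
At n = 5 the blocks have lengths 6, 11.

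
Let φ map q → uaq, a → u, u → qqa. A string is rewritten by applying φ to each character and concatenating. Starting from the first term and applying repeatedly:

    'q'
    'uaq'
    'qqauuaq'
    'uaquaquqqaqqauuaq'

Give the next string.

Rewriting the 17 symbols of uaquaquqqaqqauuaq one by one yields qqa u uaq qqa u uaq qqa uaq uaq u uaq uaq u qqa qqa u uaq; concatenated:

qqauuaqqqauuaqqqauaquaquuaquaquqqaqqauuaq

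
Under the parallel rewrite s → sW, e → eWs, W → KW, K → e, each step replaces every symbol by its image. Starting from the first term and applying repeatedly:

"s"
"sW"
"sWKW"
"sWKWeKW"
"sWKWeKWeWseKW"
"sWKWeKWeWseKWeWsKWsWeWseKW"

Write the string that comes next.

sWKWeKWeWseKWeWsKWsWeWseKWeWsKWsWeKWsWKWeWsKWsWeWseKW

Applying the rule to each of the 26 symbols of sWKWeKWeWseKWeWsKWsWeWseKW gives the pieces sW KW e KW eWs e KW eWs KW sW eWs e KW eWs KW sW e KW sW KW eWs KW sW eWs e KW, which concatenate to the answer.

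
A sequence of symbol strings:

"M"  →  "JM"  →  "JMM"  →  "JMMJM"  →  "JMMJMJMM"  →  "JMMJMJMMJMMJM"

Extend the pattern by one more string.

JMMJMJMMJMMJMJMMJMJMM

This is a Fibonacci-style word recurrence s(k) = s(k−1)·s(k−2): e.g. JM·M = JMM.
Continuing: JMMJMJMMJMMJM · JMMJMJMM gives term 7.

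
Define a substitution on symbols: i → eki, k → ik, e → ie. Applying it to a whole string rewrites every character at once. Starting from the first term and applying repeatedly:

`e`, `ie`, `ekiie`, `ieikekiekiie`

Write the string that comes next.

ekiieekiikieikekiieikekiekiie

Expanding ieikekiekiie: i→eki, e→ie, i→eki, k→ik, e→ie, k→ik, i→eki, e→ie, k→ik, i→eki, i→eki, e→ie. Concatenated: eki ie eki ik ie ik eki ie ik eki eki ie.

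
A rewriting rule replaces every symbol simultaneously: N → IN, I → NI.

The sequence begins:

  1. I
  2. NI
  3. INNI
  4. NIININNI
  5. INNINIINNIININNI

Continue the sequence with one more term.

Replace each of the 16 characters of INNINIINNIININNI in place — NI IN IN NI IN NI NI IN IN NI NI IN NI IN IN NI — and concatenate.

NIININNIINNINIININNINIINNIININNI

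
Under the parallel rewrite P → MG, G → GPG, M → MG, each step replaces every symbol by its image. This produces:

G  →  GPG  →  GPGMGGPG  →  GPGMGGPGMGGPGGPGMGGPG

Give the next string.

GPGMGGPGMGGPGGPGMGGPGMGGPGGPGMGGPGGPGMGGPGMGGPGGPGMGGPG

Replace each of the 21 characters of GPGMGGPGMGGPGGPGMGGPG in place — GPG MG GPG MG GPG GPG MG GPG MG GPG GPG MG GPG GPG MG GPG MG GPG GPG MG GPG — and concatenate.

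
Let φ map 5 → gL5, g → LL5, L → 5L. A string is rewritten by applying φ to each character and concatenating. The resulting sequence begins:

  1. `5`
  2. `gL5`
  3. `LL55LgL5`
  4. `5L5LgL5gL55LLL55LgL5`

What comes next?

gL55LgL55LLL55LgL5LL55LgL5gL55L5L5LgL5gL55LLL55LgL5

Replace each of the 20 characters of 5L5LgL5gL55LLL55LgL5 in place — gL5 5L gL5 5L LL5 5L gL5 LL5 5L gL5 gL5 5L 5L 5L gL5 gL5 5L LL5 5L gL5 — and concatenate.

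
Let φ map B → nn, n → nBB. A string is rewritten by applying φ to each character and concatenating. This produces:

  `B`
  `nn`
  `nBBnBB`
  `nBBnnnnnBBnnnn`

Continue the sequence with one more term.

nBBnnnnnBBnBBnBBnBBnBBnnnnnBBnBBnBBnBB

φ(nBBnnnnnBBnnnn) expands symbol-by-symbol to nBB nn nn nBB nBB nBB nBB nBB nn nn nBB nBB nBB nBB; joining the 14 pieces gives the next term.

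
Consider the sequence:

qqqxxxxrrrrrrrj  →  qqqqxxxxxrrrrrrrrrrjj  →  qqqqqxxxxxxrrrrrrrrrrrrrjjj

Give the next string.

qqqqqqxxxxxxxrrrrrrrrrrrrrrrrjjjj

The n-th term is n+1 q's then n+2 x's then 3n+1 r's then n-1 j's, where the shown terms are n = 2, 3, 4.
Setting n = 5 gives 6, 7, 16, 4 characters in each block.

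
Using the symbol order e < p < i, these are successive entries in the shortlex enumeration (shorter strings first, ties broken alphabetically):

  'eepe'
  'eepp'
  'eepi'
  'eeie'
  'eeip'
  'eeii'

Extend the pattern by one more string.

Find the rightmost character of eeii below i, bump it to the next letter, and reset everything to its right to e.

epee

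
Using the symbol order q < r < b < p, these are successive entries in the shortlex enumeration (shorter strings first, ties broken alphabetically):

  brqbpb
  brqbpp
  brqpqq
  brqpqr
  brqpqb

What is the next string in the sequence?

brqpqp

The successor of brqpqb increments the rightmost position that isn't already p and resets every position after it to q.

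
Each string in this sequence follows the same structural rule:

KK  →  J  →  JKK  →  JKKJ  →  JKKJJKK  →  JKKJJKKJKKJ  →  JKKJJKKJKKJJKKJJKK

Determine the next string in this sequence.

JKKJJKKJKKJJKKJJKKJKKJJKKJKKJ

Each term (from the third on) is the previous term followed by the one before it: term 3 = J·KK = JKK.
The next term joins JKKJJKKJKKJJKKJJKK and JKKJJKKJKKJ.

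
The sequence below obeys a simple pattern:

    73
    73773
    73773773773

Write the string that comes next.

Every step duplicates the string with '7' between the halves.
Doubling 73773773773 with '7' between the halves:

73773773773773773773773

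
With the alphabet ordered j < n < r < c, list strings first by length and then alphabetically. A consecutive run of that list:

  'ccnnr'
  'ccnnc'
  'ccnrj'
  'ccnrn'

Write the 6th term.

Stepping forward 2 times from ccnrn: ccnrn → ccnrr, then the target.

ccnrc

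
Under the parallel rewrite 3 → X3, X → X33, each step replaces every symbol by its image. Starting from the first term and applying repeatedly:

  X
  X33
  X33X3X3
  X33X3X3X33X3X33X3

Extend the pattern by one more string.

X33X3X3X33X3X33X3X33X3X3X33X3X33X3X3X33X3

Applying the rule to each of the 17 symbols of X33X3X3X33X3X33X3 gives the pieces X33 X3 X3 X33 X3 X33 X3 X33 X3 X3 X33 X3 X33 X3 X3 X33 X3, which concatenate to the answer.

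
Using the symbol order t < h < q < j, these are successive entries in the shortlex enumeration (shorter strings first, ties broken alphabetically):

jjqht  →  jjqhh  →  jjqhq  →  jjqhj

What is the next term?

jjqqt

The successor of jjqhj increments the rightmost position that isn't already j and resets every position after it to t.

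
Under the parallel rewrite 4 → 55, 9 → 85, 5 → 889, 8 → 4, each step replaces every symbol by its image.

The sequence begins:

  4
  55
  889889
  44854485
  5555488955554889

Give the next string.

Rewriting the 16 symbols of 5555488955554889 one by one yields 889 889 889 889 55 4 4 85 889 889 889 889 55 4 4 85; concatenated:

889889889889554485889889889889554485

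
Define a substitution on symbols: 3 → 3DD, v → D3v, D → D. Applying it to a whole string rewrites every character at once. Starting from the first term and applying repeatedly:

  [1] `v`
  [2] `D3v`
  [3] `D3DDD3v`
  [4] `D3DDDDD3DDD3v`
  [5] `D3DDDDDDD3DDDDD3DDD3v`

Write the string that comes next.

D3DDDDDDDDD3DDDDDDD3DDDDD3DDD3v

φ(D3DDDDDDD3DDDDD3DDD3v) expands symbol-by-symbol to D 3DD D D D D D D D 3DD D D D D D 3DD D D D 3DD D3v; joining the 21 pieces gives the next term.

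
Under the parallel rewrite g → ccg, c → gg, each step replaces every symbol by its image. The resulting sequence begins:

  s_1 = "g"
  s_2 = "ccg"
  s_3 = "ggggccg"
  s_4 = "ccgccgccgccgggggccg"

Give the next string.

ggggccgggggccgggggccgggggccgccgccgccgccgggggccg

φ(ccgccgccgccgggggccg) expands symbol-by-symbol to gg gg ccg gg gg ccg gg gg ccg gg gg ccg ccg ccg ccg ccg gg gg ccg; joining the 19 pieces gives the next term.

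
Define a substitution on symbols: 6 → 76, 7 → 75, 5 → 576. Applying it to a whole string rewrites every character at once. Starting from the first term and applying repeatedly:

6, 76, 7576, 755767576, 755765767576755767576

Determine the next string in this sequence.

7557657675765767576755767576755765767576755767576

φ(755765767576755767576) expands symbol-by-symbol to 75 576 576 75 76 576 75 76 75 576 75 76 75 576 576 75 76 75 576 75 76; joining the 21 pieces gives the next term.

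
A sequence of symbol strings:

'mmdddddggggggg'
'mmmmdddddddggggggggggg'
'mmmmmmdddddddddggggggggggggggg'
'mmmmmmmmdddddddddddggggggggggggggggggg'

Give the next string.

Each string has the form m^{2n} d^{2n+3} g^{4n+3} (n = 1, 2, …).
At n = 5 the blocks have lengths 10, 13, 23.

mmmmmmmmmmdddddddddddddggggggggggggggggggggggg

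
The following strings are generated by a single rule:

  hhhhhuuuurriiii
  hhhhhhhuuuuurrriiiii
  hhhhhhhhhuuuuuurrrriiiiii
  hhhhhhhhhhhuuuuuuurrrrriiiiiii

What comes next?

hhhhhhhhhhhhhuuuuuuuurrrrrriiiiiiii

The n-th term is 2n-1 h's then n+1 u's then n-1 r's then n+1 i's, where the shown terms are n = 3, 4, 5, 6.
Setting n = 7 gives 13, 8, 6, 8 characters in each block.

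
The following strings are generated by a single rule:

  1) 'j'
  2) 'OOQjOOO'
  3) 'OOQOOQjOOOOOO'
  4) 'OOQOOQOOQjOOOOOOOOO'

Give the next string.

Every step adds OOQ to the front and OOO to the end of the previous string.
One more step from OOQOOQOOQjOOOOOOOOO gives the answer.

OOQOOQOOQOOQjOOOOOOOOOOOO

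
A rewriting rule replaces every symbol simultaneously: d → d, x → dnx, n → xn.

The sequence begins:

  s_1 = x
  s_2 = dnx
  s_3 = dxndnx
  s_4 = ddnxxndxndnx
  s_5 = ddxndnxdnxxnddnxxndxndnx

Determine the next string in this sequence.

dddnxxndxndnxdxndnxdnxxnddxndnxdnxxnddnxxndxndnx

Replace each of the 24 characters of ddxndnxdnxxnddnxxndxndnx in place — d d dnx xn d xn dnx d xn dnx dnx xn d d xn dnx dnx xn d dnx xn d xn dnx — and concatenate.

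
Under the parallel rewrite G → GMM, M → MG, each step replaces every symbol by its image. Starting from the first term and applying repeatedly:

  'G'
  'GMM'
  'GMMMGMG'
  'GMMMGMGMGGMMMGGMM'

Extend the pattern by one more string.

φ(GMMMGMGMGGMMMGGMM) expands symbol-by-symbol to GMM MG MG MG GMM MG GMM MG GMM GMM MG MG MG GMM GMM MG MG; joining the 17 pieces gives the next term.

GMMMGMGMGGMMMGGMMMGGMMGMMMGMGMGGMMGMMMGMG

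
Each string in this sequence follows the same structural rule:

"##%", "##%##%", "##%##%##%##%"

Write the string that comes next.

##%##%##%##%##%##%##%##%

s(k+1) = s(k)·s(k) — each term doubles the last.
So the next term is two copies of ##%##%##%##%.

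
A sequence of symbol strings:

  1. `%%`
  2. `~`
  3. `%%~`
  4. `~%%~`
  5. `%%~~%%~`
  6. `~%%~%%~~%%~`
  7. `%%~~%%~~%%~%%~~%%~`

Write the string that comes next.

~%%~%%~~%%~%%~~%%~~%%~%%~~%%~

This is a Fibonacci-style word recurrence s(k) = s(k−2)·s(k−1): e.g. %%·~ = %%~.
Continuing: ~%%~%%~~%%~ · %%~~%%~~%%~%%~~%%~ gives term 8.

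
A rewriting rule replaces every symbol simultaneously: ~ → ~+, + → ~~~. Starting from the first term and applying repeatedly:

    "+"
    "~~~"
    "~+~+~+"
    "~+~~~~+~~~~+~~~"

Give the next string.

~+~~~~+~+~+~+~~~~+~+~+~+~~~~+~+~+

Replace each of the 15 characters of ~+~~~~+~~~~+~~~ in place — ~+ ~~~ ~+ ~+ ~+ ~+ ~~~ ~+ ~+ ~+ ~+ ~~~ ~+ ~+ ~+ — and concatenate.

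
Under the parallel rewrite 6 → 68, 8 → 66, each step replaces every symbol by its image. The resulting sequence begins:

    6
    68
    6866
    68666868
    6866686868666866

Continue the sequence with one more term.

φ(6866686868666866) expands symbol-by-symbol to 68 66 68 68 68 66 68 66 68 66 68 68 68 66 68 68; joining the 16 pieces gives the next term.

68666868686668666866686868666868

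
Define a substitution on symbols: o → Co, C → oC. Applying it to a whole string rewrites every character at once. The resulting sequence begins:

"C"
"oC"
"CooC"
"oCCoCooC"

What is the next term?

CooCoCCooCCoCooC

Apply φ to oCCoCooC symbol by symbol: o→Co, C→oC, C→oC, o→Co, C→oC, o→Co, o→Co, C→oC; joined: Co oC oC Co oC Co Co oC.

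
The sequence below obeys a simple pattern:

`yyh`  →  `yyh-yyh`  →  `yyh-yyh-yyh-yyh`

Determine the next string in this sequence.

Every step duplicates the string with '-' between the halves.
So the next term is two copies of yyh-yyh-yyh-yyh with '-' between the halves.

yyh-yyh-yyh-yyh-yyh-yyh-yyh-yyh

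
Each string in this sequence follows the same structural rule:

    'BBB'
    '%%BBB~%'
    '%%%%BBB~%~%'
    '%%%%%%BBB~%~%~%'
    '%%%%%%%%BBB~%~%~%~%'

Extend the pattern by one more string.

Each term wraps the previous one in %% on the left and ~% on the right.
So the next term is %%·%%%%%%%%BBB~%~%~%~%·~%.

%%%%%%%%%%BBB~%~%~%~%~%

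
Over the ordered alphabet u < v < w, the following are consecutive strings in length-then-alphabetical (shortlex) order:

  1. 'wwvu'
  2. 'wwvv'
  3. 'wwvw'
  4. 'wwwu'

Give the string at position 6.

wwww

Continuing the enumeration 2 steps past wwwu: wwwu → wwwv → (answer).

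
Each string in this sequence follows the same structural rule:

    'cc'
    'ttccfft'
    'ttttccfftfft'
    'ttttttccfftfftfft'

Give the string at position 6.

ttttttttttccfftfftfftfftfft

s(k+1) = tt·s(k)·fft, so each term gains tt as a prefix and fft as a suffix.
From ttttttccfftfftfft, 2 further steps: ttttttccfftfftfft → ttttttttccfftfftfftfft → (answer).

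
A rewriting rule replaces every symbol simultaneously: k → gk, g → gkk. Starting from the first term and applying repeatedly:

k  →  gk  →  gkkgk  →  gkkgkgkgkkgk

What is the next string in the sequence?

Expanding gkkgkgkgkkgk: g→gkk, k→gk, k→gk, g→gkk, k→gk, g→gkk, k→gk, g→gkk, k→gk, k→gk, g→gkk, k→gk. Concatenated: gkk gk gk gkk gk gkk gk gkk gk gk gkk gk.

gkkgkgkgkkgkgkkgkgkkgkgkgkkgk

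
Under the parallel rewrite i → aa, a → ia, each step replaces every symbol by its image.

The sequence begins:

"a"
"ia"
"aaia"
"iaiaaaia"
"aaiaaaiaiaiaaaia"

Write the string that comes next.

Applying the rule to each of the 16 symbols of aaiaaaiaiaiaaaia gives the pieces ia ia aa ia ia ia aa ia aa ia aa ia ia ia aa ia, which concatenate to the answer.

iaiaaaiaiaiaaaiaaaiaaaiaiaiaaaia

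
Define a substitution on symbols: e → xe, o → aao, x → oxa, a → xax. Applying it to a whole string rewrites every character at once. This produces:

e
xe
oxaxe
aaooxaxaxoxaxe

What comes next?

Replace each of the 14 characters of aaooxaxaxoxaxe in place — xax xax aao aao oxa xax oxa xax oxa aao oxa xax oxa xe — and concatenate.

xaxxaxaaoaaooxaxaxoxaxaxoxaaaooxaxaxoxaxe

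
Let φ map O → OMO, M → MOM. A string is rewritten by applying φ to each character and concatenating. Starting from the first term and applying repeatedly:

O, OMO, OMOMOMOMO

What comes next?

OMOMOMOMOMOMOMOMOMOMOMOMOMO

Apply φ to OMOMOMOMO symbol by symbol: O→OMO, M→MOM, O→OMO, M→MOM, O→OMO, M→MOM, O→OMO, M→MOM, O→OMO; joined: OMO MOM OMO MOM OMO MOM OMO MOM OMO.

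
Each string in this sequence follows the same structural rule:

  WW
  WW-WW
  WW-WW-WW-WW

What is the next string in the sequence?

s(k+1) = s(k)·-·s(k) — each term doubles the last with '-' between the halves.
Doubling WW-WW-WW-WW with '-' between the halves:

WW-WW-WW-WW-WW-WW-WW-WW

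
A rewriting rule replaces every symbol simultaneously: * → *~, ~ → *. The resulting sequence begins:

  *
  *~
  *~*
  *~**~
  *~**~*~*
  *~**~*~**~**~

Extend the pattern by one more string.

Replace each of the 13 characters of *~**~*~**~**~ in place — *~ * *~ *~ * *~ * *~ *~ * *~ *~ * — and concatenate.

*~**~*~**~**~*~**~*~*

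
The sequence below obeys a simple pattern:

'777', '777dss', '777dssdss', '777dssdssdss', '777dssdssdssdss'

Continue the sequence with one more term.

777dssdssdssdssdss

Each term is the previous one with dss appended.
One more step from 777dssdssdssdss gives the answer.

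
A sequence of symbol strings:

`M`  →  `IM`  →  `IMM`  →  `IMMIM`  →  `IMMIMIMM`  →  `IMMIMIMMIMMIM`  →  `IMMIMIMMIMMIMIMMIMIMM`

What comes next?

Each term (from the third on) is the previous term followed by the one before it: term 3 = IM·M = IMM.
Continuing: IMMIMIMMIMMIMIMMIMIMM · IMMIMIMMIMMIM gives term 8.

IMMIMIMMIMMIMIMMIMIMMIMMIMIMMIMMIM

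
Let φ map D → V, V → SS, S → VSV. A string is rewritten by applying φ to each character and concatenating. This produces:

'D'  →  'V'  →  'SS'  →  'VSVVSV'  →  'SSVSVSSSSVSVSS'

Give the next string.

Rewriting the 14 symbols of SSVSVSSSSVSVSS one by one yields VSV VSV SS VSV SS VSV VSV VSV VSV SS VSV SS VSV VSV; concatenated:

VSVVSVSSVSVSSVSVVSVVSVVSVSSVSVSSVSVVSV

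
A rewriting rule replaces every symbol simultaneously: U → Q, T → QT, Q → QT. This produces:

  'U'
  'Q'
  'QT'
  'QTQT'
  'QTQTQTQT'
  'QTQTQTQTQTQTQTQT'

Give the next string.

Applying the rule to each of the 16 symbols of QTQTQTQTQTQTQTQT gives the pieces QT QT QT QT QT QT QT QT QT QT QT QT QT QT QT QT, which concatenate to the answer.

QTQTQTQTQTQTQTQTQTQTQTQTQTQTQTQT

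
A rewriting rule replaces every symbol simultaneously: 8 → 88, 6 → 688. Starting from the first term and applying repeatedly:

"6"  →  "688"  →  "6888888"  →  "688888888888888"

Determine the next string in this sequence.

Replace each of the 15 characters of 688888888888888 in place — 688 88 88 88 88 88 88 88 88 88 88 88 88 88 88 — and concatenate.

6888888888888888888888888888888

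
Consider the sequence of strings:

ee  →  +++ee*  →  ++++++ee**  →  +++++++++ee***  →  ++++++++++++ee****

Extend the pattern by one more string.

s(k+1) = +++·s(k)·*, so each term gains +++ as a prefix and * as a suffix.
Applying this once more to ++++++++++++ee****:

+++++++++++++++ee*****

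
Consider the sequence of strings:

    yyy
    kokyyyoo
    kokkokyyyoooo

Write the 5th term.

Every step adds kok to the front and oo to the end of the previous string.
From kokkokyyyoooo, 2 further steps: kokkokyyyoooo → kokkokkokyyyoooooo → (answer).

kokkokkokkokyyyoooooooo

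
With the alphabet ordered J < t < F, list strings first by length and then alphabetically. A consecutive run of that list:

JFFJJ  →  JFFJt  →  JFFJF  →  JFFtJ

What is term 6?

JFFtF

Continuing the enumeration 2 steps past JFFtJ: JFFtJ → JFFtt → (answer).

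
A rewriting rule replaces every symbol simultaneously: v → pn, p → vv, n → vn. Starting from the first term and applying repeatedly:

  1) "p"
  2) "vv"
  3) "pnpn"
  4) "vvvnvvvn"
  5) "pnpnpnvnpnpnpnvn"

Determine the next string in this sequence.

Rewriting the 16 symbols of pnpnpnvnpnpnpnvn one by one yields vv vn vv vn vv vn pn vn vv vn vv vn vv vn pn vn; concatenated:

vvvnvvvnvvvnpnvnvvvnvvvnvvvnpnvn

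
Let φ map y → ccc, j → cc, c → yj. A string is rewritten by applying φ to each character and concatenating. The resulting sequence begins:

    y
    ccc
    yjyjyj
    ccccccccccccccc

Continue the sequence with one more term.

yjyjyjyjyjyjyjyjyjyjyjyjyjyjyj

φ(ccccccccccccccc) expands symbol-by-symbol to yj yj yj yj yj yj yj yj yj yj yj yj yj yj yj; joining the 15 pieces gives the next term.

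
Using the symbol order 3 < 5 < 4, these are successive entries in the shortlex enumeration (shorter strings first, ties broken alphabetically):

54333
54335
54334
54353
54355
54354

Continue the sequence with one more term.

54343

Find the rightmost character of 54354 below 4, bump it to the next letter, and reset everything to its right to 3.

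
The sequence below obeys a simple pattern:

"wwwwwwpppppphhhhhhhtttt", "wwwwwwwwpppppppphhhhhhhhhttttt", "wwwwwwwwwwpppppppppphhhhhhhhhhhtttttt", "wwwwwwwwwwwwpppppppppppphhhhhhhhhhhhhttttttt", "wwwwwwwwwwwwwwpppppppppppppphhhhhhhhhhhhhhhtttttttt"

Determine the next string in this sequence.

wwwwwwwwwwwwwwwwpppppppppppppppphhhhhhhhhhhhhhhhhttttttttt

Reading off run lengths: w runs 6, 8, 10, 12, 14; p runs 6, 8, 10, 12, 14; h runs 7, 9, 11, 13, 15; t runs 4, 5, 6, 7, 8 — each is linear in n, where the shown terms are n = 3, 4, 5, 6, 7.
For the next term, n = 8, so the run lengths are 16, 16, 17, 9.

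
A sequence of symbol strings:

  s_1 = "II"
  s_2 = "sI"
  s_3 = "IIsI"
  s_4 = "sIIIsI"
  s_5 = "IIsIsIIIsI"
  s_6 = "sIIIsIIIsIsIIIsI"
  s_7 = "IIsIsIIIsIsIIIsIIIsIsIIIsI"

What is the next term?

From term 3 onward, concatenate the second-to-last term with the last: II·sI = IIsI, sI·IIsI = sIIIsI, …
Continuing: sIIIsIIIsIsIIIsI · IIsIsIIIsIsIIIsIIIsIsIIIsI gives term 8.

sIIIsIIIsIsIIIsIIIsIsIIIsIsIIIsIIIsIsIIIsI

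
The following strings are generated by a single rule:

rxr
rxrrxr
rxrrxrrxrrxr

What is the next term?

s(k+1) = s(k)·s(k) — each term doubles the last.
Doubling rxrrxrrxrrxr:

rxrrxrrxrrxrrxrrxrrxrrxr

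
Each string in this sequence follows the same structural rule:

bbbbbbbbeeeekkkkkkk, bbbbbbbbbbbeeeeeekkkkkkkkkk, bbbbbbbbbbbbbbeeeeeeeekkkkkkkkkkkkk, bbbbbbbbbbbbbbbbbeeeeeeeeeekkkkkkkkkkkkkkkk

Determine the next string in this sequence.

Reading off run lengths: b runs 8, 11, 14, 17; e runs 4, 6, 8, 10; k runs 7, 10, 13, 16 — each is linear in n, where the shown terms are n = 2, 3, 4, 5.
At n = 6 the blocks have lengths 20, 12, 19.

bbbbbbbbbbbbbbbbbbbbeeeeeeeeeeeekkkkkkkkkkkkkkkkkkk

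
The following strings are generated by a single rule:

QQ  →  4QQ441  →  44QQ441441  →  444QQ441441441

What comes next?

s(k+1) = 4·s(k)·441, so each term gains 4 as a prefix and 441 as a suffix.
One more step from 444QQ441441441 gives the answer.

4444QQ441441441441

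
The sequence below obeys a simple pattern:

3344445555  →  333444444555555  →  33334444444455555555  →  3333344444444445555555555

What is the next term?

333333444444444444555555555555

Each string has the form 3^{n} 4^{2n} 5^{2n}, where the shown terms are n = 2, 3, 4, 5.
For the next term, n = 6, so the run lengths are 6, 12, 12.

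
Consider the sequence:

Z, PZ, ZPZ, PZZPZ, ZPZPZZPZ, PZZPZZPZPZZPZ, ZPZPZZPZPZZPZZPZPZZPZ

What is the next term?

PZZPZZPZPZZPZZPZPZZPZPZZPZZPZPZZPZ

This is a Fibonacci-style word recurrence s(k) = s(k−2)·s(k−1): e.g. Z·PZ = ZPZ.
So term 8 is PZZPZZPZPZZPZ·ZPZPZZPZPZZPZZPZPZZPZ.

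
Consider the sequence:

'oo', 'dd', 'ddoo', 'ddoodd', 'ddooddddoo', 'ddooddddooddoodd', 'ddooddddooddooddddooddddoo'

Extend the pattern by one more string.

From term 3 onward, concatenate the last term with the second-to-last: dd·oo = ddoo, ddoo·dd = ddoodd, …
Continuing: ddooddddooddooddddooddddoo · ddooddddooddoodd gives term 8.

ddooddddooddooddddooddddooddooddddooddoodd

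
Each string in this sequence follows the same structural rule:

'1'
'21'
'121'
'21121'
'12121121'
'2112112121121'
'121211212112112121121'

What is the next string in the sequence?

Each term (from the third on) is the two preceding terms concatenated in order: term 3 = 1·21 = 121.
Continuing: 2112112121121 · 121211212112112121121 gives term 8.

2112112121121121211212112112121121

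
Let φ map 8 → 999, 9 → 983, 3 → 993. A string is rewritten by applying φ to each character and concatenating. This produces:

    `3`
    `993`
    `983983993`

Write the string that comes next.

983999993983999993983983993

Apply φ to 983983993 symbol by symbol: 9→983, 8→999, 3→993, 9→983, 8→999, 3→993, 9→983, 9→983, 3→993; joined: 983 999 993 983 999 993 983 983 993.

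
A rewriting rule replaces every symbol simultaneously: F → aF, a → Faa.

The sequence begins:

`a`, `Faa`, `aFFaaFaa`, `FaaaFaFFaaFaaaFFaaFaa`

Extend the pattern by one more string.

φ(FaaaFaFFaaFaaaFFaaFaa) expands symbol-by-symbol to aF Faa Faa Faa aF Faa aF aF Faa Faa aF Faa Faa Faa aF aF Faa Faa aF Faa Faa; joining the 21 pieces gives the next term.

aFFaaFaaFaaaFFaaaFaFFaaFaaaFFaaFaaFaaaFaFFaaFaaaFFaaFaa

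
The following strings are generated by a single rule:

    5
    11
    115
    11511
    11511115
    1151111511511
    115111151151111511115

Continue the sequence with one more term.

1151111511511115111151151111511511

From term 3 onward, concatenate the last term with the second-to-last: 11·5 = 115, 115·11 = 11511, …
The next term joins 115111151151111511115 and 1151111511511.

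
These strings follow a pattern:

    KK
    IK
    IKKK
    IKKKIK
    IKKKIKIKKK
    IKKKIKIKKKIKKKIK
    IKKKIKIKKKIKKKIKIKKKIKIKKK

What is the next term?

This is a Fibonacci-style word recurrence s(k) = s(k−1)·s(k−2): e.g. IK·KK = IKKK.
So term 8 is IKKKIKIKKKIKKKIKIKKKIKIKKK·IKKKIKIKKKIKKKIK.

IKKKIKIKKKIKKKIKIKKKIKIKKKIKKKIKIKKKIKKKIK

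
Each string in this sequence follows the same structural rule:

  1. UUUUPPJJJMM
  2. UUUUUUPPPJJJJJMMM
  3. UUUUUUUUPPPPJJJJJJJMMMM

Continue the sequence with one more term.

The n-th term is 2n+2 U's then n+1 P's then 2n+1 J's then n+1 M's (n = 1, 2, …).
Setting n = 4 gives 10, 5, 9, 5 characters in each block.

UUUUUUUUUUPPPPPJJJJJJJJJMMMMM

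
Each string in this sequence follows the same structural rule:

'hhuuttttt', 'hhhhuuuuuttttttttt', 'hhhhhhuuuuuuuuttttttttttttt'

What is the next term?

Reading off run lengths: h runs 2, 4, 6; u runs 2, 5, 8; t runs 5, 9, 13 — each is linear in n (n = 1, 2, …).
Setting n = 4 gives 8, 11, 17 characters in each block.

hhhhhhhhuuuuuuuuuuuttttttttttttttttt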